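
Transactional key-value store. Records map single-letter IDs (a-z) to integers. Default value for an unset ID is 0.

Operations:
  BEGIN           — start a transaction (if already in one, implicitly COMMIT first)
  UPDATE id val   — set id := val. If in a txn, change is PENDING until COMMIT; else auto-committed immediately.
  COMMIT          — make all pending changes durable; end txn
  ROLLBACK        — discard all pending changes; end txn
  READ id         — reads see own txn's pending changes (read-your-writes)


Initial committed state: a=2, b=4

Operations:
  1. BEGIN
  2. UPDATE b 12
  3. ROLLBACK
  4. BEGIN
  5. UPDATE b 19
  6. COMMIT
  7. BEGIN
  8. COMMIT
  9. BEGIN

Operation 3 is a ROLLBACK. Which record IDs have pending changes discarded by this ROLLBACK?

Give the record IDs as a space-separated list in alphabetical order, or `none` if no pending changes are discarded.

Initial committed: {a=2, b=4}
Op 1: BEGIN: in_txn=True, pending={}
Op 2: UPDATE b=12 (pending; pending now {b=12})
Op 3: ROLLBACK: discarded pending ['b']; in_txn=False
Op 4: BEGIN: in_txn=True, pending={}
Op 5: UPDATE b=19 (pending; pending now {b=19})
Op 6: COMMIT: merged ['b'] into committed; committed now {a=2, b=19}
Op 7: BEGIN: in_txn=True, pending={}
Op 8: COMMIT: merged [] into committed; committed now {a=2, b=19}
Op 9: BEGIN: in_txn=True, pending={}
ROLLBACK at op 3 discards: ['b']

Answer: b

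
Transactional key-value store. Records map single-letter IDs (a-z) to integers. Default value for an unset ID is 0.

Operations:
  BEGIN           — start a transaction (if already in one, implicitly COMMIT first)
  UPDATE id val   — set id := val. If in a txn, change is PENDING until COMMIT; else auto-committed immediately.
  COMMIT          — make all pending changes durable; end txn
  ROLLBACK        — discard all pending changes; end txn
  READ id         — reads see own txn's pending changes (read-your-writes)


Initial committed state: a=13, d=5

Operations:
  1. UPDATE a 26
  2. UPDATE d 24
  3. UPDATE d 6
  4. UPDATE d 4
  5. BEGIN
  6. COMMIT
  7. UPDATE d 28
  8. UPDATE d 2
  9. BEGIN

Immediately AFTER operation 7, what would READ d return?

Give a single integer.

Answer: 28

Derivation:
Initial committed: {a=13, d=5}
Op 1: UPDATE a=26 (auto-commit; committed a=26)
Op 2: UPDATE d=24 (auto-commit; committed d=24)
Op 3: UPDATE d=6 (auto-commit; committed d=6)
Op 4: UPDATE d=4 (auto-commit; committed d=4)
Op 5: BEGIN: in_txn=True, pending={}
Op 6: COMMIT: merged [] into committed; committed now {a=26, d=4}
Op 7: UPDATE d=28 (auto-commit; committed d=28)
After op 7: visible(d) = 28 (pending={}, committed={a=26, d=28})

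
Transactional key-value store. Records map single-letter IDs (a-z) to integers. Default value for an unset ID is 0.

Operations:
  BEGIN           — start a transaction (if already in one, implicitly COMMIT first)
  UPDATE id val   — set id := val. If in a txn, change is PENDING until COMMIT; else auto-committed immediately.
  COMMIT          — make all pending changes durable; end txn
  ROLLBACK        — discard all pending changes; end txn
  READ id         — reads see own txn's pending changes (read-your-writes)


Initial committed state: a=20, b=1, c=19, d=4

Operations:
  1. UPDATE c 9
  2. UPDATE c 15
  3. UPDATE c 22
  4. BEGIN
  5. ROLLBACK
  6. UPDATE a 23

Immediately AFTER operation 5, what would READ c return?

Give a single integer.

Answer: 22

Derivation:
Initial committed: {a=20, b=1, c=19, d=4}
Op 1: UPDATE c=9 (auto-commit; committed c=9)
Op 2: UPDATE c=15 (auto-commit; committed c=15)
Op 3: UPDATE c=22 (auto-commit; committed c=22)
Op 4: BEGIN: in_txn=True, pending={}
Op 5: ROLLBACK: discarded pending []; in_txn=False
After op 5: visible(c) = 22 (pending={}, committed={a=20, b=1, c=22, d=4})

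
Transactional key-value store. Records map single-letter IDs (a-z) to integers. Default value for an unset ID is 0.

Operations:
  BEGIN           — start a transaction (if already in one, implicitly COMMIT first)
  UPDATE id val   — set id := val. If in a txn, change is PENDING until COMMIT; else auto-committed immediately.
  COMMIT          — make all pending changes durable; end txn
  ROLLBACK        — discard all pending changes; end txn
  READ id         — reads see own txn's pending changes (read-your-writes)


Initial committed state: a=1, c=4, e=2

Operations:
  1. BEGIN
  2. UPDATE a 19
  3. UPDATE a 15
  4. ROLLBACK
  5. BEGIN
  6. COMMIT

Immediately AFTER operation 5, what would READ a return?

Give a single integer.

Answer: 1

Derivation:
Initial committed: {a=1, c=4, e=2}
Op 1: BEGIN: in_txn=True, pending={}
Op 2: UPDATE a=19 (pending; pending now {a=19})
Op 3: UPDATE a=15 (pending; pending now {a=15})
Op 4: ROLLBACK: discarded pending ['a']; in_txn=False
Op 5: BEGIN: in_txn=True, pending={}
After op 5: visible(a) = 1 (pending={}, committed={a=1, c=4, e=2})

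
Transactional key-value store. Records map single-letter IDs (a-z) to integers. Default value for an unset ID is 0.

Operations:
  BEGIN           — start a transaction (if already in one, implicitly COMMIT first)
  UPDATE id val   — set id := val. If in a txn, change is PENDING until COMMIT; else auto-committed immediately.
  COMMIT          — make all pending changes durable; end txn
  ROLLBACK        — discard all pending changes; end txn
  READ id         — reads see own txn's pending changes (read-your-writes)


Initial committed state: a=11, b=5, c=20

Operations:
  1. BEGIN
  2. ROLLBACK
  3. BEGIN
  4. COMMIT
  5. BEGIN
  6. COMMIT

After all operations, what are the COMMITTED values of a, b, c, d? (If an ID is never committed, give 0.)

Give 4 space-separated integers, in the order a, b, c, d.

Answer: 11 5 20 0

Derivation:
Initial committed: {a=11, b=5, c=20}
Op 1: BEGIN: in_txn=True, pending={}
Op 2: ROLLBACK: discarded pending []; in_txn=False
Op 3: BEGIN: in_txn=True, pending={}
Op 4: COMMIT: merged [] into committed; committed now {a=11, b=5, c=20}
Op 5: BEGIN: in_txn=True, pending={}
Op 6: COMMIT: merged [] into committed; committed now {a=11, b=5, c=20}
Final committed: {a=11, b=5, c=20}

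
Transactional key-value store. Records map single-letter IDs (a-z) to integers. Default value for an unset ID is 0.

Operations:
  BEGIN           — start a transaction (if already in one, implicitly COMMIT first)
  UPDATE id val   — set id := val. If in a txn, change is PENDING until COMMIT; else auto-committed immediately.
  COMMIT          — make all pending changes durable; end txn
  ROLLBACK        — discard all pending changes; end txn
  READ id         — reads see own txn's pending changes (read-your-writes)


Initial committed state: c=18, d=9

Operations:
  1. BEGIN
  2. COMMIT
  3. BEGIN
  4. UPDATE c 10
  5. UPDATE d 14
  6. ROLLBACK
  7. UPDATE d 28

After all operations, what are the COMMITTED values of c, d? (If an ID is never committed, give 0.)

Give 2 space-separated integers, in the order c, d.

Initial committed: {c=18, d=9}
Op 1: BEGIN: in_txn=True, pending={}
Op 2: COMMIT: merged [] into committed; committed now {c=18, d=9}
Op 3: BEGIN: in_txn=True, pending={}
Op 4: UPDATE c=10 (pending; pending now {c=10})
Op 5: UPDATE d=14 (pending; pending now {c=10, d=14})
Op 6: ROLLBACK: discarded pending ['c', 'd']; in_txn=False
Op 7: UPDATE d=28 (auto-commit; committed d=28)
Final committed: {c=18, d=28}

Answer: 18 28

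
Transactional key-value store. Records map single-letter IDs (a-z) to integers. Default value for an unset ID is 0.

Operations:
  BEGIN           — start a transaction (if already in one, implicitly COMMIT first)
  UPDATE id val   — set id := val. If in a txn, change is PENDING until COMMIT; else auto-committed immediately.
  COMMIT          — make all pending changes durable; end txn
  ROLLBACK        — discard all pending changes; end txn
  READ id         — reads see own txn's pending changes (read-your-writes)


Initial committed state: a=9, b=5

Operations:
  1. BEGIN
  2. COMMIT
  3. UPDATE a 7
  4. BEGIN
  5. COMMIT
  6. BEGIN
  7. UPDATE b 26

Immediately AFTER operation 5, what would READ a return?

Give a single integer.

Answer: 7

Derivation:
Initial committed: {a=9, b=5}
Op 1: BEGIN: in_txn=True, pending={}
Op 2: COMMIT: merged [] into committed; committed now {a=9, b=5}
Op 3: UPDATE a=7 (auto-commit; committed a=7)
Op 4: BEGIN: in_txn=True, pending={}
Op 5: COMMIT: merged [] into committed; committed now {a=7, b=5}
After op 5: visible(a) = 7 (pending={}, committed={a=7, b=5})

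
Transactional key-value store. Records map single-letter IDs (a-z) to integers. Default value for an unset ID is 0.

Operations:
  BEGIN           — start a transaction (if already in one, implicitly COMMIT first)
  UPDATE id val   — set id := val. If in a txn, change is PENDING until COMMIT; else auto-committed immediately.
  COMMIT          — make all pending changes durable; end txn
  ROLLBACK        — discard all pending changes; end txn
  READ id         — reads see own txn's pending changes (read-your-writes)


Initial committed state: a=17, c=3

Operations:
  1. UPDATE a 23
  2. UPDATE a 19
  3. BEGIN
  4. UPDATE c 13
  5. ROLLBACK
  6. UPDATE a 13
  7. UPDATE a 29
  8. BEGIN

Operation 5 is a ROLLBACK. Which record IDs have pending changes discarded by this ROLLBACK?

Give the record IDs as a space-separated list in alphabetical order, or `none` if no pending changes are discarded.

Initial committed: {a=17, c=3}
Op 1: UPDATE a=23 (auto-commit; committed a=23)
Op 2: UPDATE a=19 (auto-commit; committed a=19)
Op 3: BEGIN: in_txn=True, pending={}
Op 4: UPDATE c=13 (pending; pending now {c=13})
Op 5: ROLLBACK: discarded pending ['c']; in_txn=False
Op 6: UPDATE a=13 (auto-commit; committed a=13)
Op 7: UPDATE a=29 (auto-commit; committed a=29)
Op 8: BEGIN: in_txn=True, pending={}
ROLLBACK at op 5 discards: ['c']

Answer: c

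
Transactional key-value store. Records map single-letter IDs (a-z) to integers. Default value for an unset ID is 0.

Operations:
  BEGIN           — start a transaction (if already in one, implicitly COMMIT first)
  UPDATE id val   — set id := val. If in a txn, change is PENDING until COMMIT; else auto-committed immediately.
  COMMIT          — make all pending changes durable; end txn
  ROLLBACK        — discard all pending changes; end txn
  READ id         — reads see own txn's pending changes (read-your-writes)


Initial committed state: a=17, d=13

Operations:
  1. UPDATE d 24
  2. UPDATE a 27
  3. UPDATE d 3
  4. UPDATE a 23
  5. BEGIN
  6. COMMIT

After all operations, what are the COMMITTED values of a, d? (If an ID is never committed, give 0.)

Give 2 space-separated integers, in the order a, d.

Initial committed: {a=17, d=13}
Op 1: UPDATE d=24 (auto-commit; committed d=24)
Op 2: UPDATE a=27 (auto-commit; committed a=27)
Op 3: UPDATE d=3 (auto-commit; committed d=3)
Op 4: UPDATE a=23 (auto-commit; committed a=23)
Op 5: BEGIN: in_txn=True, pending={}
Op 6: COMMIT: merged [] into committed; committed now {a=23, d=3}
Final committed: {a=23, d=3}

Answer: 23 3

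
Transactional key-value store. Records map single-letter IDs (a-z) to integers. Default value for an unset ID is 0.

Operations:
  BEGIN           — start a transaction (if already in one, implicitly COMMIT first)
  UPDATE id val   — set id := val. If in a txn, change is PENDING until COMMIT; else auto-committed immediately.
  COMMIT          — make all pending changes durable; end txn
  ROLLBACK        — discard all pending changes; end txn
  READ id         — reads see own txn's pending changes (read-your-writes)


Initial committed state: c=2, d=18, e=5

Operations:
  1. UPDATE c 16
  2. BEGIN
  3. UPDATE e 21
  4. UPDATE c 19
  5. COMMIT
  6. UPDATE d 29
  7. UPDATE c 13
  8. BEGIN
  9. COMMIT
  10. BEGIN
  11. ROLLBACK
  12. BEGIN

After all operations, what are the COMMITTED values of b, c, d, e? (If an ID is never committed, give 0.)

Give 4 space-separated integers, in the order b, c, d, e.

Answer: 0 13 29 21

Derivation:
Initial committed: {c=2, d=18, e=5}
Op 1: UPDATE c=16 (auto-commit; committed c=16)
Op 2: BEGIN: in_txn=True, pending={}
Op 3: UPDATE e=21 (pending; pending now {e=21})
Op 4: UPDATE c=19 (pending; pending now {c=19, e=21})
Op 5: COMMIT: merged ['c', 'e'] into committed; committed now {c=19, d=18, e=21}
Op 6: UPDATE d=29 (auto-commit; committed d=29)
Op 7: UPDATE c=13 (auto-commit; committed c=13)
Op 8: BEGIN: in_txn=True, pending={}
Op 9: COMMIT: merged [] into committed; committed now {c=13, d=29, e=21}
Op 10: BEGIN: in_txn=True, pending={}
Op 11: ROLLBACK: discarded pending []; in_txn=False
Op 12: BEGIN: in_txn=True, pending={}
Final committed: {c=13, d=29, e=21}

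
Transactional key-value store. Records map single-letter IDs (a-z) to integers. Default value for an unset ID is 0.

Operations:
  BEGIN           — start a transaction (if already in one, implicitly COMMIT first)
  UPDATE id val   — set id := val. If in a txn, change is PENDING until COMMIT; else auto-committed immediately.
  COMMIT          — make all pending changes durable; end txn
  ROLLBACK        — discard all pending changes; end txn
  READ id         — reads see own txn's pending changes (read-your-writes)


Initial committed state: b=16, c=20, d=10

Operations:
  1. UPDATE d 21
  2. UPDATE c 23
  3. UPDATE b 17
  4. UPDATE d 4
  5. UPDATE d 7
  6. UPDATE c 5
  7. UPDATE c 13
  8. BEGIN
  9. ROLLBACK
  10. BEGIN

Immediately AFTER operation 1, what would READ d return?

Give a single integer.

Initial committed: {b=16, c=20, d=10}
Op 1: UPDATE d=21 (auto-commit; committed d=21)
After op 1: visible(d) = 21 (pending={}, committed={b=16, c=20, d=21})

Answer: 21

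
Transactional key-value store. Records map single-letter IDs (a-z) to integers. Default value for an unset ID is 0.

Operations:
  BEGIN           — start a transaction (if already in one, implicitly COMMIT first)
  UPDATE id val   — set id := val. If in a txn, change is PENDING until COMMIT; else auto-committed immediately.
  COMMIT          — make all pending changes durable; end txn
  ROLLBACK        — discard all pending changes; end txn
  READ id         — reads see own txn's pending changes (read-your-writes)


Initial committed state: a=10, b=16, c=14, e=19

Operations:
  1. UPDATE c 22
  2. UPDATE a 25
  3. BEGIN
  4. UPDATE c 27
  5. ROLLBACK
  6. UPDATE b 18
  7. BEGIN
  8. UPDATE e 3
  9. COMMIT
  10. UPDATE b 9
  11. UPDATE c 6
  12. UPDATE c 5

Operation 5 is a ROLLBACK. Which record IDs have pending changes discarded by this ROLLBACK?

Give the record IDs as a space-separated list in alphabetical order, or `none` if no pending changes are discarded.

Initial committed: {a=10, b=16, c=14, e=19}
Op 1: UPDATE c=22 (auto-commit; committed c=22)
Op 2: UPDATE a=25 (auto-commit; committed a=25)
Op 3: BEGIN: in_txn=True, pending={}
Op 4: UPDATE c=27 (pending; pending now {c=27})
Op 5: ROLLBACK: discarded pending ['c']; in_txn=False
Op 6: UPDATE b=18 (auto-commit; committed b=18)
Op 7: BEGIN: in_txn=True, pending={}
Op 8: UPDATE e=3 (pending; pending now {e=3})
Op 9: COMMIT: merged ['e'] into committed; committed now {a=25, b=18, c=22, e=3}
Op 10: UPDATE b=9 (auto-commit; committed b=9)
Op 11: UPDATE c=6 (auto-commit; committed c=6)
Op 12: UPDATE c=5 (auto-commit; committed c=5)
ROLLBACK at op 5 discards: ['c']

Answer: c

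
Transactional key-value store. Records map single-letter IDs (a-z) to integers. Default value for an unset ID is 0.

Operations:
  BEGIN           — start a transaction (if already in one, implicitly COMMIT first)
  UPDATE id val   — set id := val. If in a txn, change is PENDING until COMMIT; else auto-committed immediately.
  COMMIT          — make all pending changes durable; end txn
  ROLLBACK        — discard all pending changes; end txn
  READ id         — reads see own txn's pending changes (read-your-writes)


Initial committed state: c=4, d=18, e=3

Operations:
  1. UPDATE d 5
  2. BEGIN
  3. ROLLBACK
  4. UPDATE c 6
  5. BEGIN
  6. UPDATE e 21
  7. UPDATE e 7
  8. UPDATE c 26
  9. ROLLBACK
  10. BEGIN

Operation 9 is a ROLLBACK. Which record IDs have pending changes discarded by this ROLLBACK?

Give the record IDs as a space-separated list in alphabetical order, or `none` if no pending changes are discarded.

Initial committed: {c=4, d=18, e=3}
Op 1: UPDATE d=5 (auto-commit; committed d=5)
Op 2: BEGIN: in_txn=True, pending={}
Op 3: ROLLBACK: discarded pending []; in_txn=False
Op 4: UPDATE c=6 (auto-commit; committed c=6)
Op 5: BEGIN: in_txn=True, pending={}
Op 6: UPDATE e=21 (pending; pending now {e=21})
Op 7: UPDATE e=7 (pending; pending now {e=7})
Op 8: UPDATE c=26 (pending; pending now {c=26, e=7})
Op 9: ROLLBACK: discarded pending ['c', 'e']; in_txn=False
Op 10: BEGIN: in_txn=True, pending={}
ROLLBACK at op 9 discards: ['c', 'e']

Answer: c e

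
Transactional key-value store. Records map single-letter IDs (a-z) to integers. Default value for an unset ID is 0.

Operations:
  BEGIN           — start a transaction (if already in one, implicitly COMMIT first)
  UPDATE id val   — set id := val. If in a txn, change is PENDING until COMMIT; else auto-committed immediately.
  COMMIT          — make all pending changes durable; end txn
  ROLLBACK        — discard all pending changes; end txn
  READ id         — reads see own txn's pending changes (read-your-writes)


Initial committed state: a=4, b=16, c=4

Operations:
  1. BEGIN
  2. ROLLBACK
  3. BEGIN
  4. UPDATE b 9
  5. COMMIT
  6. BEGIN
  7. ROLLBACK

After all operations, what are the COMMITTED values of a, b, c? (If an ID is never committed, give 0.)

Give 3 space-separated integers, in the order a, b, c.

Answer: 4 9 4

Derivation:
Initial committed: {a=4, b=16, c=4}
Op 1: BEGIN: in_txn=True, pending={}
Op 2: ROLLBACK: discarded pending []; in_txn=False
Op 3: BEGIN: in_txn=True, pending={}
Op 4: UPDATE b=9 (pending; pending now {b=9})
Op 5: COMMIT: merged ['b'] into committed; committed now {a=4, b=9, c=4}
Op 6: BEGIN: in_txn=True, pending={}
Op 7: ROLLBACK: discarded pending []; in_txn=False
Final committed: {a=4, b=9, c=4}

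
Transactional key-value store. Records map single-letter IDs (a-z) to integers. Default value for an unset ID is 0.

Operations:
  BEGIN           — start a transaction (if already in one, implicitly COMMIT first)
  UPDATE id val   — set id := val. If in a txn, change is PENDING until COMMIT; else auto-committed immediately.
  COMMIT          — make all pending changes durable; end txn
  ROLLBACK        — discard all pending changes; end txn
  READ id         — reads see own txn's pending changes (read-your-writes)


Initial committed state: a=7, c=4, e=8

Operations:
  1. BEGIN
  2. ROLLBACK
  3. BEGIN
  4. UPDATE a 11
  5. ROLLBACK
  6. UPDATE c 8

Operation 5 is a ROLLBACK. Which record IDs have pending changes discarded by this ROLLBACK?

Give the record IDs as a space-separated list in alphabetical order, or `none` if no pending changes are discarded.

Answer: a

Derivation:
Initial committed: {a=7, c=4, e=8}
Op 1: BEGIN: in_txn=True, pending={}
Op 2: ROLLBACK: discarded pending []; in_txn=False
Op 3: BEGIN: in_txn=True, pending={}
Op 4: UPDATE a=11 (pending; pending now {a=11})
Op 5: ROLLBACK: discarded pending ['a']; in_txn=False
Op 6: UPDATE c=8 (auto-commit; committed c=8)
ROLLBACK at op 5 discards: ['a']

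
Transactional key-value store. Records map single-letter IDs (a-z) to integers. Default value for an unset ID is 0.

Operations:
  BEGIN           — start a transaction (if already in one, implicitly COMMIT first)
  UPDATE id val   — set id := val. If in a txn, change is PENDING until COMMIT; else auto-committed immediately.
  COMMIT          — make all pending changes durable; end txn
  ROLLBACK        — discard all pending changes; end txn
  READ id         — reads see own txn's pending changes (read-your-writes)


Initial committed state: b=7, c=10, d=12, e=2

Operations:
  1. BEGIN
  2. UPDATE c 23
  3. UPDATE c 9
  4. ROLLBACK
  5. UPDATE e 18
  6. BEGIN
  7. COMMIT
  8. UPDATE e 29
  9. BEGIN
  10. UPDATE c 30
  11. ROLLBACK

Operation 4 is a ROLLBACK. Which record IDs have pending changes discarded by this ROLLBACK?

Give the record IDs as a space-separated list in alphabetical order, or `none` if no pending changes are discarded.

Initial committed: {b=7, c=10, d=12, e=2}
Op 1: BEGIN: in_txn=True, pending={}
Op 2: UPDATE c=23 (pending; pending now {c=23})
Op 3: UPDATE c=9 (pending; pending now {c=9})
Op 4: ROLLBACK: discarded pending ['c']; in_txn=False
Op 5: UPDATE e=18 (auto-commit; committed e=18)
Op 6: BEGIN: in_txn=True, pending={}
Op 7: COMMIT: merged [] into committed; committed now {b=7, c=10, d=12, e=18}
Op 8: UPDATE e=29 (auto-commit; committed e=29)
Op 9: BEGIN: in_txn=True, pending={}
Op 10: UPDATE c=30 (pending; pending now {c=30})
Op 11: ROLLBACK: discarded pending ['c']; in_txn=False
ROLLBACK at op 4 discards: ['c']

Answer: c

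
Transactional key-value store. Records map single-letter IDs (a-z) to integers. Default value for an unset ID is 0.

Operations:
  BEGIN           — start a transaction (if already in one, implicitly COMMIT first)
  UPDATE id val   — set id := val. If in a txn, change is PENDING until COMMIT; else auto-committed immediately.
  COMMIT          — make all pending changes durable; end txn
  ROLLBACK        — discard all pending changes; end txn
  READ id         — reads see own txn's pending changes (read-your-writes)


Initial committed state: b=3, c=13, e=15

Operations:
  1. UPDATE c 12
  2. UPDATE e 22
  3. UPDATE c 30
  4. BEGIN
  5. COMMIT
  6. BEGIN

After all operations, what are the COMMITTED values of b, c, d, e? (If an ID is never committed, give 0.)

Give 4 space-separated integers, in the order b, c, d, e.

Initial committed: {b=3, c=13, e=15}
Op 1: UPDATE c=12 (auto-commit; committed c=12)
Op 2: UPDATE e=22 (auto-commit; committed e=22)
Op 3: UPDATE c=30 (auto-commit; committed c=30)
Op 4: BEGIN: in_txn=True, pending={}
Op 5: COMMIT: merged [] into committed; committed now {b=3, c=30, e=22}
Op 6: BEGIN: in_txn=True, pending={}
Final committed: {b=3, c=30, e=22}

Answer: 3 30 0 22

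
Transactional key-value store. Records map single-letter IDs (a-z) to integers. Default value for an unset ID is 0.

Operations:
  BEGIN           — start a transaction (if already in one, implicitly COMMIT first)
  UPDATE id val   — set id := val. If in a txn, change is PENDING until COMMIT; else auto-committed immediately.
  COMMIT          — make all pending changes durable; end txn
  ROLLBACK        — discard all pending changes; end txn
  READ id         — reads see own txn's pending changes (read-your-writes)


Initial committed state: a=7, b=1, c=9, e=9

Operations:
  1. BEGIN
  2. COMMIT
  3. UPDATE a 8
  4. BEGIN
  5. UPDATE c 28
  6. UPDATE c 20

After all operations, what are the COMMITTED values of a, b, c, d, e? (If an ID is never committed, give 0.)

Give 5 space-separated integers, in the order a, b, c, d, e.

Answer: 8 1 9 0 9

Derivation:
Initial committed: {a=7, b=1, c=9, e=9}
Op 1: BEGIN: in_txn=True, pending={}
Op 2: COMMIT: merged [] into committed; committed now {a=7, b=1, c=9, e=9}
Op 3: UPDATE a=8 (auto-commit; committed a=8)
Op 4: BEGIN: in_txn=True, pending={}
Op 5: UPDATE c=28 (pending; pending now {c=28})
Op 6: UPDATE c=20 (pending; pending now {c=20})
Final committed: {a=8, b=1, c=9, e=9}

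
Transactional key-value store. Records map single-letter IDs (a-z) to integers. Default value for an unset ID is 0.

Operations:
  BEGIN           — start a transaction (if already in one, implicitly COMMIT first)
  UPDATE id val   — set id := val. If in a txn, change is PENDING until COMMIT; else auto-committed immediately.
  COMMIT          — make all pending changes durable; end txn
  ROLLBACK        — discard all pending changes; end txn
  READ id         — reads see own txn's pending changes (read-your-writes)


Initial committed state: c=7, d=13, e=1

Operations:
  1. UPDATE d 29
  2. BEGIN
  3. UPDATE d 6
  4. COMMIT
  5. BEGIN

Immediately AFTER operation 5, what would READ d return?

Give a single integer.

Answer: 6

Derivation:
Initial committed: {c=7, d=13, e=1}
Op 1: UPDATE d=29 (auto-commit; committed d=29)
Op 2: BEGIN: in_txn=True, pending={}
Op 3: UPDATE d=6 (pending; pending now {d=6})
Op 4: COMMIT: merged ['d'] into committed; committed now {c=7, d=6, e=1}
Op 5: BEGIN: in_txn=True, pending={}
After op 5: visible(d) = 6 (pending={}, committed={c=7, d=6, e=1})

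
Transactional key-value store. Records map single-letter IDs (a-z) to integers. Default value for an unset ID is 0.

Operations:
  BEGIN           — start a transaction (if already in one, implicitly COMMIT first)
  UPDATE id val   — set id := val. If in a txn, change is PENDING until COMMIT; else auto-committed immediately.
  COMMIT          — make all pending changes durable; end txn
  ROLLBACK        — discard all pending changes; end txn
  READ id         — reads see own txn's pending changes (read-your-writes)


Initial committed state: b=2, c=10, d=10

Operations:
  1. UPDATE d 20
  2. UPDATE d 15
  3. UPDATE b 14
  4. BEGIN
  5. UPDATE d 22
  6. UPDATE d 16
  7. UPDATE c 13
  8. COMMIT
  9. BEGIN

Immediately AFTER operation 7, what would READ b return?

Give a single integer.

Initial committed: {b=2, c=10, d=10}
Op 1: UPDATE d=20 (auto-commit; committed d=20)
Op 2: UPDATE d=15 (auto-commit; committed d=15)
Op 3: UPDATE b=14 (auto-commit; committed b=14)
Op 4: BEGIN: in_txn=True, pending={}
Op 5: UPDATE d=22 (pending; pending now {d=22})
Op 6: UPDATE d=16 (pending; pending now {d=16})
Op 7: UPDATE c=13 (pending; pending now {c=13, d=16})
After op 7: visible(b) = 14 (pending={c=13, d=16}, committed={b=14, c=10, d=15})

Answer: 14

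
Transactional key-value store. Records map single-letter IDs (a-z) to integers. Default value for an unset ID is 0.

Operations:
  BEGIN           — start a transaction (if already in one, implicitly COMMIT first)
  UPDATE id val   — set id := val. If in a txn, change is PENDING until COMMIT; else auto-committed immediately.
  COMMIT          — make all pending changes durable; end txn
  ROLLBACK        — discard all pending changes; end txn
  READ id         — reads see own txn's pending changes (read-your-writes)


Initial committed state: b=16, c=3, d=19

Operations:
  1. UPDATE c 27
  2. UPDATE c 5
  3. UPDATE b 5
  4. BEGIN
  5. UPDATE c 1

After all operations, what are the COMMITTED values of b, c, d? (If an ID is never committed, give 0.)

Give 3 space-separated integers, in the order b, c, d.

Initial committed: {b=16, c=3, d=19}
Op 1: UPDATE c=27 (auto-commit; committed c=27)
Op 2: UPDATE c=5 (auto-commit; committed c=5)
Op 3: UPDATE b=5 (auto-commit; committed b=5)
Op 4: BEGIN: in_txn=True, pending={}
Op 5: UPDATE c=1 (pending; pending now {c=1})
Final committed: {b=5, c=5, d=19}

Answer: 5 5 19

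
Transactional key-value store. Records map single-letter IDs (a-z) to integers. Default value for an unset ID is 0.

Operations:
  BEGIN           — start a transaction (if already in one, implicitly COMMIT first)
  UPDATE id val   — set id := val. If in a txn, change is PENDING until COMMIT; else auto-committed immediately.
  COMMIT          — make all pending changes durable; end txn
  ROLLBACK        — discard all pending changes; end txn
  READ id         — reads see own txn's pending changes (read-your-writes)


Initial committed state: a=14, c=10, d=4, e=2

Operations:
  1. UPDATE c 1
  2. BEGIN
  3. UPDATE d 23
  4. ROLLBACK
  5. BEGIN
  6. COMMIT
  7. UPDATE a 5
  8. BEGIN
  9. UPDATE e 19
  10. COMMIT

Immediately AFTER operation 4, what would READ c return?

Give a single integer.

Initial committed: {a=14, c=10, d=4, e=2}
Op 1: UPDATE c=1 (auto-commit; committed c=1)
Op 2: BEGIN: in_txn=True, pending={}
Op 3: UPDATE d=23 (pending; pending now {d=23})
Op 4: ROLLBACK: discarded pending ['d']; in_txn=False
After op 4: visible(c) = 1 (pending={}, committed={a=14, c=1, d=4, e=2})

Answer: 1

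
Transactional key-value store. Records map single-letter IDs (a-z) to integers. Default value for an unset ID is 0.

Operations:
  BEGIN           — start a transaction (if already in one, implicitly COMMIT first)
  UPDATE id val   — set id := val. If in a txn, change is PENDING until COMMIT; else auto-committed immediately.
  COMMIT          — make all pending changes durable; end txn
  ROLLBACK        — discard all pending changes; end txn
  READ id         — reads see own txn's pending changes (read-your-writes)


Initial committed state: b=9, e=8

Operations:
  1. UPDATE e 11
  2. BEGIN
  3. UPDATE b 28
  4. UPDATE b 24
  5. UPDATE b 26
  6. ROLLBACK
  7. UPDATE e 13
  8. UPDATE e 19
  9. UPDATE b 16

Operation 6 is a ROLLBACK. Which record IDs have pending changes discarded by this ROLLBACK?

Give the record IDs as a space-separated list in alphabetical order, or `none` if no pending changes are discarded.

Initial committed: {b=9, e=8}
Op 1: UPDATE e=11 (auto-commit; committed e=11)
Op 2: BEGIN: in_txn=True, pending={}
Op 3: UPDATE b=28 (pending; pending now {b=28})
Op 4: UPDATE b=24 (pending; pending now {b=24})
Op 5: UPDATE b=26 (pending; pending now {b=26})
Op 6: ROLLBACK: discarded pending ['b']; in_txn=False
Op 7: UPDATE e=13 (auto-commit; committed e=13)
Op 8: UPDATE e=19 (auto-commit; committed e=19)
Op 9: UPDATE b=16 (auto-commit; committed b=16)
ROLLBACK at op 6 discards: ['b']

Answer: b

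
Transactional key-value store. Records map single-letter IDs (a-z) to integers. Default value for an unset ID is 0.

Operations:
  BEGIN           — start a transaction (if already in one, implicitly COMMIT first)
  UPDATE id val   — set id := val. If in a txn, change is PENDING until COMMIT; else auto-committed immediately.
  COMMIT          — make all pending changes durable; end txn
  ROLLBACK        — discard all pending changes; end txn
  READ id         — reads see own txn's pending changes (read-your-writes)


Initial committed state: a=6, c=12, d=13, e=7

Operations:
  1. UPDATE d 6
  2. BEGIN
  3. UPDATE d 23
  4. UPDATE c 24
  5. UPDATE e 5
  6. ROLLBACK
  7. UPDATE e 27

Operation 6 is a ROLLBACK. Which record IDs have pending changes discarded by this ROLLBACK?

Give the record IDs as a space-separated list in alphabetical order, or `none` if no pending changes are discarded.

Answer: c d e

Derivation:
Initial committed: {a=6, c=12, d=13, e=7}
Op 1: UPDATE d=6 (auto-commit; committed d=6)
Op 2: BEGIN: in_txn=True, pending={}
Op 3: UPDATE d=23 (pending; pending now {d=23})
Op 4: UPDATE c=24 (pending; pending now {c=24, d=23})
Op 5: UPDATE e=5 (pending; pending now {c=24, d=23, e=5})
Op 6: ROLLBACK: discarded pending ['c', 'd', 'e']; in_txn=False
Op 7: UPDATE e=27 (auto-commit; committed e=27)
ROLLBACK at op 6 discards: ['c', 'd', 'e']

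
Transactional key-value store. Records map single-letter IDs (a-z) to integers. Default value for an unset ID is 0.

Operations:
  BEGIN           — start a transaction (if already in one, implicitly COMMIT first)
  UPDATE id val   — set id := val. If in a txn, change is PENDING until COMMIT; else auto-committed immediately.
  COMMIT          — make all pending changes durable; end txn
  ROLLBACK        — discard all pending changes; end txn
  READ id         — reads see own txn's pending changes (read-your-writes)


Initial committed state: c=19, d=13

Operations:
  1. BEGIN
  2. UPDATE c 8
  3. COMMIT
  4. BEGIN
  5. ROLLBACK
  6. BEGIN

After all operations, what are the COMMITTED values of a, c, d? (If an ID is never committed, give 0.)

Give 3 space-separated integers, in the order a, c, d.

Answer: 0 8 13

Derivation:
Initial committed: {c=19, d=13}
Op 1: BEGIN: in_txn=True, pending={}
Op 2: UPDATE c=8 (pending; pending now {c=8})
Op 3: COMMIT: merged ['c'] into committed; committed now {c=8, d=13}
Op 4: BEGIN: in_txn=True, pending={}
Op 5: ROLLBACK: discarded pending []; in_txn=False
Op 6: BEGIN: in_txn=True, pending={}
Final committed: {c=8, d=13}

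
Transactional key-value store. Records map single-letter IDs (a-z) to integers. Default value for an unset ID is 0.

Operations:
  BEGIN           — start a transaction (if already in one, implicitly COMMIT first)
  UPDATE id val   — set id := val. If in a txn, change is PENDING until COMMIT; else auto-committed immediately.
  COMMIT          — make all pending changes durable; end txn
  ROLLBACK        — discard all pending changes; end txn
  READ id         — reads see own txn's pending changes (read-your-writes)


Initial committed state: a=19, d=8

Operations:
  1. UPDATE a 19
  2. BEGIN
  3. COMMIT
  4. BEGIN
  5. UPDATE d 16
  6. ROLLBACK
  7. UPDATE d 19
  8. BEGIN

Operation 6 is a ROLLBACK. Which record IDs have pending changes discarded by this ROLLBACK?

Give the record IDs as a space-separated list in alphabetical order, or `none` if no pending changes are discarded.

Answer: d

Derivation:
Initial committed: {a=19, d=8}
Op 1: UPDATE a=19 (auto-commit; committed a=19)
Op 2: BEGIN: in_txn=True, pending={}
Op 3: COMMIT: merged [] into committed; committed now {a=19, d=8}
Op 4: BEGIN: in_txn=True, pending={}
Op 5: UPDATE d=16 (pending; pending now {d=16})
Op 6: ROLLBACK: discarded pending ['d']; in_txn=False
Op 7: UPDATE d=19 (auto-commit; committed d=19)
Op 8: BEGIN: in_txn=True, pending={}
ROLLBACK at op 6 discards: ['d']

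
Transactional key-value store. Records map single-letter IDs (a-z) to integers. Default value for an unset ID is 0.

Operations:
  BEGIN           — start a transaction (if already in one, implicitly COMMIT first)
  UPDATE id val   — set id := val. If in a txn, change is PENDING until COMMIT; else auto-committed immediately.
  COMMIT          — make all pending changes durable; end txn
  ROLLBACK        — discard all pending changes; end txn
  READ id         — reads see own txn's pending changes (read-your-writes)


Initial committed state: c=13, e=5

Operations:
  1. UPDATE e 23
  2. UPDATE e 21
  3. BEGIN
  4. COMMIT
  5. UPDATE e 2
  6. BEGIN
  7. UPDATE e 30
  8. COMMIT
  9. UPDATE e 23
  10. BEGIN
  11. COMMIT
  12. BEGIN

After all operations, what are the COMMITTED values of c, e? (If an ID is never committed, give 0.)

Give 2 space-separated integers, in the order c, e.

Initial committed: {c=13, e=5}
Op 1: UPDATE e=23 (auto-commit; committed e=23)
Op 2: UPDATE e=21 (auto-commit; committed e=21)
Op 3: BEGIN: in_txn=True, pending={}
Op 4: COMMIT: merged [] into committed; committed now {c=13, e=21}
Op 5: UPDATE e=2 (auto-commit; committed e=2)
Op 6: BEGIN: in_txn=True, pending={}
Op 7: UPDATE e=30 (pending; pending now {e=30})
Op 8: COMMIT: merged ['e'] into committed; committed now {c=13, e=30}
Op 9: UPDATE e=23 (auto-commit; committed e=23)
Op 10: BEGIN: in_txn=True, pending={}
Op 11: COMMIT: merged [] into committed; committed now {c=13, e=23}
Op 12: BEGIN: in_txn=True, pending={}
Final committed: {c=13, e=23}

Answer: 13 23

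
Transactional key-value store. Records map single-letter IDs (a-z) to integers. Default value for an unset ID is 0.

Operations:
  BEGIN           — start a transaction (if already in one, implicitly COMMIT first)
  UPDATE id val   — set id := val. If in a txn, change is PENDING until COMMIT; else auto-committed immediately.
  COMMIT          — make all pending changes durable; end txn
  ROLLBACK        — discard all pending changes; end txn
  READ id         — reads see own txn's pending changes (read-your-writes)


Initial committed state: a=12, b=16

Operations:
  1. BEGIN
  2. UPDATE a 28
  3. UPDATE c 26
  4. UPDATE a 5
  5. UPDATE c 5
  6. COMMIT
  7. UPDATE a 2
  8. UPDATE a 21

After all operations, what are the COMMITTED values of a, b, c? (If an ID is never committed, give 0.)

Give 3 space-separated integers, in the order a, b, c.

Answer: 21 16 5

Derivation:
Initial committed: {a=12, b=16}
Op 1: BEGIN: in_txn=True, pending={}
Op 2: UPDATE a=28 (pending; pending now {a=28})
Op 3: UPDATE c=26 (pending; pending now {a=28, c=26})
Op 4: UPDATE a=5 (pending; pending now {a=5, c=26})
Op 5: UPDATE c=5 (pending; pending now {a=5, c=5})
Op 6: COMMIT: merged ['a', 'c'] into committed; committed now {a=5, b=16, c=5}
Op 7: UPDATE a=2 (auto-commit; committed a=2)
Op 8: UPDATE a=21 (auto-commit; committed a=21)
Final committed: {a=21, b=16, c=5}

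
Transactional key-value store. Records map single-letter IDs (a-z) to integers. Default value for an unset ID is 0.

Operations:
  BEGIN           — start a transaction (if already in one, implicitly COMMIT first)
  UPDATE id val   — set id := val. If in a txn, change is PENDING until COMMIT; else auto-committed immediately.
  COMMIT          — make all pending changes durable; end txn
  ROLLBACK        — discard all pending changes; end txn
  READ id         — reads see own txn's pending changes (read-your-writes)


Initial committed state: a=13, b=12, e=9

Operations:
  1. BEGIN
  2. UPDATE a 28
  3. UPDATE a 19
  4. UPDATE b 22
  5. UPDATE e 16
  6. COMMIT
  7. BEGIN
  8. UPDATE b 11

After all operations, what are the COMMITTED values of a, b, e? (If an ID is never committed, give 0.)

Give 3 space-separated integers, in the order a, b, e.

Answer: 19 22 16

Derivation:
Initial committed: {a=13, b=12, e=9}
Op 1: BEGIN: in_txn=True, pending={}
Op 2: UPDATE a=28 (pending; pending now {a=28})
Op 3: UPDATE a=19 (pending; pending now {a=19})
Op 4: UPDATE b=22 (pending; pending now {a=19, b=22})
Op 5: UPDATE e=16 (pending; pending now {a=19, b=22, e=16})
Op 6: COMMIT: merged ['a', 'b', 'e'] into committed; committed now {a=19, b=22, e=16}
Op 7: BEGIN: in_txn=True, pending={}
Op 8: UPDATE b=11 (pending; pending now {b=11})
Final committed: {a=19, b=22, e=16}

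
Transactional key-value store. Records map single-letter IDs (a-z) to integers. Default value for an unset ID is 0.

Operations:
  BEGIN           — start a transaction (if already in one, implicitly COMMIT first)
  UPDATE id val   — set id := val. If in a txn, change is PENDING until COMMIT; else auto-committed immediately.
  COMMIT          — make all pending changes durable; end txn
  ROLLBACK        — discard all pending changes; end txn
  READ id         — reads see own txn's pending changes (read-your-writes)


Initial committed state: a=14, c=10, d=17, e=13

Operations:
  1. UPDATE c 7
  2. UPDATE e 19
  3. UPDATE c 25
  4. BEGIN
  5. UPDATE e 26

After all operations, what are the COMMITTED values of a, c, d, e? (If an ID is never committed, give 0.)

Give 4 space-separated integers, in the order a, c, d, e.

Answer: 14 25 17 19

Derivation:
Initial committed: {a=14, c=10, d=17, e=13}
Op 1: UPDATE c=7 (auto-commit; committed c=7)
Op 2: UPDATE e=19 (auto-commit; committed e=19)
Op 3: UPDATE c=25 (auto-commit; committed c=25)
Op 4: BEGIN: in_txn=True, pending={}
Op 5: UPDATE e=26 (pending; pending now {e=26})
Final committed: {a=14, c=25, d=17, e=19}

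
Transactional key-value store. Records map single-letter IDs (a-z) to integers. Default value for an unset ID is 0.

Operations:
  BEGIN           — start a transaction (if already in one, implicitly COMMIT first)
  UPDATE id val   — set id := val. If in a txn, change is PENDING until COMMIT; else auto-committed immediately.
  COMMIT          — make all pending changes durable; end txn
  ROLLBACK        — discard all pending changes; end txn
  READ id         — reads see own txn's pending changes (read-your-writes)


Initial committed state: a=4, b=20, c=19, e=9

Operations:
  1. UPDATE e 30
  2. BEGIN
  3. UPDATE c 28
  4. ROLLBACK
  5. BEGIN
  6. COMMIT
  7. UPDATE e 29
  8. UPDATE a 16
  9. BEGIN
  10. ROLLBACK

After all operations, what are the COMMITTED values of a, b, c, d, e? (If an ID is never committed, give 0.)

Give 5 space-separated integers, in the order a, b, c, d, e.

Answer: 16 20 19 0 29

Derivation:
Initial committed: {a=4, b=20, c=19, e=9}
Op 1: UPDATE e=30 (auto-commit; committed e=30)
Op 2: BEGIN: in_txn=True, pending={}
Op 3: UPDATE c=28 (pending; pending now {c=28})
Op 4: ROLLBACK: discarded pending ['c']; in_txn=False
Op 5: BEGIN: in_txn=True, pending={}
Op 6: COMMIT: merged [] into committed; committed now {a=4, b=20, c=19, e=30}
Op 7: UPDATE e=29 (auto-commit; committed e=29)
Op 8: UPDATE a=16 (auto-commit; committed a=16)
Op 9: BEGIN: in_txn=True, pending={}
Op 10: ROLLBACK: discarded pending []; in_txn=False
Final committed: {a=16, b=20, c=19, e=29}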